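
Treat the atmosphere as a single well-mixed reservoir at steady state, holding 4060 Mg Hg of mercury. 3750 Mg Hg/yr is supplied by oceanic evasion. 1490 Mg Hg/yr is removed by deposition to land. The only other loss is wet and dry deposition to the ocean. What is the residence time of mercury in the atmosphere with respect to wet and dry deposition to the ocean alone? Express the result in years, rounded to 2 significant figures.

1.8 yr

At steady state ΣF_in = ΣF_out.
ΣF_in = 3750.0 Mg Hg/yr.
Wet and dry deposition to the ocean flux = ΣF_in − (1490) = 3750.0 − 1490 = 2260 Mg Hg/yr.
τ = M / F = 4060 / 2260 = 1.796 yr.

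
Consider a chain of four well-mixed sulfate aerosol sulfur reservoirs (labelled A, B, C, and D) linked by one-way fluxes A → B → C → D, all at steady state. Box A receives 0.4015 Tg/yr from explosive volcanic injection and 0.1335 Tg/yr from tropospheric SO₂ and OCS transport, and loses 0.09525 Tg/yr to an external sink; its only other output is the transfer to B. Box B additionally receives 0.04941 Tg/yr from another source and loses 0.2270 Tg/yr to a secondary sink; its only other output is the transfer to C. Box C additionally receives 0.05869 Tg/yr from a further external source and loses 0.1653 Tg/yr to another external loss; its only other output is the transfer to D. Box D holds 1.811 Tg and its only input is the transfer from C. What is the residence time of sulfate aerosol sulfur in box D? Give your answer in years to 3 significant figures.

11.6 yr

Box A: F(A→B) = (0.4015 + 0.1335) − 0.09525 = 0.43975 Tg/yr.
Box B: F(B→C) = (0.43975 + 0.04941) − 0.2270 = 0.26216 Tg/yr.
Box C: F(C→D) = (0.26216 + 0.05869) − 0.1653 = 0.15555 Tg/yr.
Box D throughput = its input = 0.15555 Tg/yr; τ = 1.811 / 0.15555 = 11.64 yr.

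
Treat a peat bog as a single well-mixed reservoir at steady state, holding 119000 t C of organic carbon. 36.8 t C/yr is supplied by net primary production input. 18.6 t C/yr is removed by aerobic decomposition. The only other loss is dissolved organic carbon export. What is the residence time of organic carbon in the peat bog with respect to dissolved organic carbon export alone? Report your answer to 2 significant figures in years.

6500 yr

At steady state ΣF_in = ΣF_out.
ΣF_in = 36.800 t C/yr.
Dissolved organic carbon export flux = ΣF_in − (18.6) = 36.800 − 18.60 = 18.20 t C/yr.
τ = M / F = 119000 / 18.20 = 6538 yr.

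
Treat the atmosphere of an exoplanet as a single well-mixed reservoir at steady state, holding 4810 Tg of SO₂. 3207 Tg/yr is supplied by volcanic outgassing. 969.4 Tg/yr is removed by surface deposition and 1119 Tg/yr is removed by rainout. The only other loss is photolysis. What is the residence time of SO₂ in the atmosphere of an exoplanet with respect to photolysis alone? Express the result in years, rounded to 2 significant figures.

4.3 yr

At steady state ΣF_in = ΣF_out.
ΣF_in = 3207.0 Tg/yr.
Photolysis flux = ΣF_in − (969.4 + 1119) = 3207.0 − 2088 = 1119 Tg/yr.
τ = M / F = 4810 / 1119 = 4.300 yr.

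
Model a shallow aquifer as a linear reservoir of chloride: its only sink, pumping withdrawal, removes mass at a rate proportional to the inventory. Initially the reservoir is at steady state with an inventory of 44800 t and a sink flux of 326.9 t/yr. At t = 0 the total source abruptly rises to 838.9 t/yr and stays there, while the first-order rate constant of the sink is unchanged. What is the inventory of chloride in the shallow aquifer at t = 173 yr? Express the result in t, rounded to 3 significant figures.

Residence time τ = M₀/F₀ = 137.0 yr. The eventual steady state is M_∞ = M₀·(F₁/F₀) = 44800 × 838.9/326.9 = 114970 t.
The anomaly ΔM(t) = M(t) − M_∞ decays as ΔM₀·e^(−t/τ) with ΔM₀ = 44800 − 114970 = −70170 t.
At t = 173 yr, e^(−t/τ) = e^(−1.262) = 0.2830, so ΔM = −19860 t and M = 114970 − 19860 = 95111 t.

95100 t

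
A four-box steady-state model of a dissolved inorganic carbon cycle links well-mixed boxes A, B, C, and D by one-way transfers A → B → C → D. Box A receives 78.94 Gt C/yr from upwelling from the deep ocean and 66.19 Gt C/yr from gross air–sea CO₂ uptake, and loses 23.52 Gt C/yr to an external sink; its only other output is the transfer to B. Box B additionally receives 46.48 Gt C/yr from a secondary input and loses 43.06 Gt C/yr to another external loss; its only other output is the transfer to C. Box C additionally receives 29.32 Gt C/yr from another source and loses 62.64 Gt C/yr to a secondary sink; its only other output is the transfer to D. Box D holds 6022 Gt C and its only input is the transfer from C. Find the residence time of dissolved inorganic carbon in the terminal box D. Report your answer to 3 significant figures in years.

Box A: F(A→B) = (78.94 + 66.19) − 23.52 = 121.61 Gt C/yr.
Box B: F(B→C) = (121.61 + 46.48) − 43.06 = 125.03 Gt C/yr.
Box C: F(C→D) = (125.03 + 29.32) − 62.64 = 91.710 Gt C/yr.
Box D throughput = its input = 91.710 Gt C/yr; τ = 6022 / 91.710 = 65.66 yr.

65.7 yr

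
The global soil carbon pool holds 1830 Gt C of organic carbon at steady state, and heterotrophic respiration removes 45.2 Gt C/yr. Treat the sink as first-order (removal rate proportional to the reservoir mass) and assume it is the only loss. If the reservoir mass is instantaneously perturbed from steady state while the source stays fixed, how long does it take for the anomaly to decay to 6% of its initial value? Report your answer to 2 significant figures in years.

110 yr

For a linear reservoir the anomaly decays as exp(−t/τ) with τ = M/F = 1830/45.2 = 40.49 yr.
exp(−t/τ) = 0.06 ⇒ t = −τ ln(0.06) = 40.49 × 2.813 = 113.9 yr.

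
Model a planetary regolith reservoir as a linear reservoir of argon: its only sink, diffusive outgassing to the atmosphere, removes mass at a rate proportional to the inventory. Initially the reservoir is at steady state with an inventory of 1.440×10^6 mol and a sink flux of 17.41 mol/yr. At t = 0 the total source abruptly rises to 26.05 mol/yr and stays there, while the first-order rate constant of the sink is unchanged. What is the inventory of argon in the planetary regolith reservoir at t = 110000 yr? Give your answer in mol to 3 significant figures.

1.97×10^6 mol

Residence time τ = M₀/F₀ = 82710 yr. The eventual steady state is M_∞ = M₀·(F₁/F₀) = 1.440×10^6 × 26.05/17.41 = 2.1546×10^6 mol.
The anomaly ΔM(t) = M(t) − M_∞ decays as ΔM₀·e^(−t/τ) with ΔM₀ = 1.440×10^6 − 2.1546×10^6 = −714600 mol.
At t = 110000 yr, e^(−t/τ) = e^(−1.330) = 0.2645, so ΔM = −189000 mol and M = 2.1546×10^6 − 189000 = 1.9656×10^6 mol.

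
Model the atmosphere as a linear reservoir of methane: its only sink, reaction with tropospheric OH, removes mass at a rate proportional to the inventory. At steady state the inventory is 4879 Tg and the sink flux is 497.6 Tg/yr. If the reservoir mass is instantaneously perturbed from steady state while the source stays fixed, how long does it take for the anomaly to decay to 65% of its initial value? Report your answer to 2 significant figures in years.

For a linear reservoir the anomaly decays as exp(−t/τ) with τ = M/F = 4879/497.6 = 9.805 yr.
exp(−t/τ) = 0.65 ⇒ t = −τ ln(0.65) = 9.805 × 0.4308 = 4.224 yr.

4.2 yr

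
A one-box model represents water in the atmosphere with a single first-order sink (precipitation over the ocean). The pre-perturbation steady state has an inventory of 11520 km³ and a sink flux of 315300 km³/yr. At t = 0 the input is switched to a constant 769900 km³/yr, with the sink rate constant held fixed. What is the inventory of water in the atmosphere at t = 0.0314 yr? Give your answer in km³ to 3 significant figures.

τ = M₀/F₀ = 11520/315300 = 0.03654 yr; rate constant k = 1/τ.
New steady state M_∞ = F₁/k = F₁·τ = 769900 × 0.03654 = 28130 km³.
M(t) = M_∞ + (M₀ − M_∞)·e^(−t/τ); t/τ = 0.0314/0.03654 = 0.8594, so e^(−t/τ) = 0.4234.
M(t) = 28130 − 16610 × 0.4234 = 21097 km³.

21100 km³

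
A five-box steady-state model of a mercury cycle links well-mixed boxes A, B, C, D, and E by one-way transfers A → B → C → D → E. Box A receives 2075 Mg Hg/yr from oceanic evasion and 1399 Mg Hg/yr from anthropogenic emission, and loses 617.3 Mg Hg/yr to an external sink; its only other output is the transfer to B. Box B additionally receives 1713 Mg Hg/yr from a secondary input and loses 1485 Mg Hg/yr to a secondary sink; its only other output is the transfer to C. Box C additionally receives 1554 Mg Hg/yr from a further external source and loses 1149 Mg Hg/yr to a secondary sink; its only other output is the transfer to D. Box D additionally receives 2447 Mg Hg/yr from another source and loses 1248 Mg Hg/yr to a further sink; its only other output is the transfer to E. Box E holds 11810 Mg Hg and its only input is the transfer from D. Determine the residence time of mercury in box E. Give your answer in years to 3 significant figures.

2.52 yr

Box A: F(A→B) = (2075 + 1399) − 617.3 = 2856.7 Mg Hg/yr.
Box B: F(B→C) = (2856.7 + 1713) − 1485 = 3084.7 Mg Hg/yr.
Box C: F(C→D) = (3084.7 + 1554) − 1149 = 3489.7 Mg Hg/yr.
Box D: F(D→E) = (3489.7 + 2447) − 1248 = 4688.7 Mg Hg/yr.
Box E throughput = its input = 4688.7 Mg Hg/yr; τ = 11810 / 4688.7 = 2.519 yr.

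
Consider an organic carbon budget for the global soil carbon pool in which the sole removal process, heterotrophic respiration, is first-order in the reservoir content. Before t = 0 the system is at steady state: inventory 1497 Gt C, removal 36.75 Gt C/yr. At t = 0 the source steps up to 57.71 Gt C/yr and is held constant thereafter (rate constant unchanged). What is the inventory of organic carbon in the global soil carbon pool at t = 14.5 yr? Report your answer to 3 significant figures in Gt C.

1750 Gt C

Residence time τ = M₀/F₀ = 40.73 yr. The eventual steady state is M_∞ = M₀·(F₁/F₀) = 1497 × 57.71/36.75 = 2350.8 Gt C.
The anomaly ΔM(t) = M(t) − M_∞ decays as ΔM₀·e^(−t/τ) with ΔM₀ = 1497 − 2350.8 = −853.8 Gt C.
At t = 14.5 yr, e^(−t/τ) = e^(−0.3560) = 0.7005, so ΔM = −598.1 Gt C and M = 2350.8 − 598.1 = 1752.7 Gt C.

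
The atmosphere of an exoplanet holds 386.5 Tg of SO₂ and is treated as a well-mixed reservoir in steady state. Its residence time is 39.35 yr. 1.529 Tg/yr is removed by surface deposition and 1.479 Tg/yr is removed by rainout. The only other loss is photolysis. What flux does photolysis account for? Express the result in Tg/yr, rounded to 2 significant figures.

6.8 Tg/yr

Total removal F = M/τ = 386.5 / 39.35 = 9.822 Tg/yr.
Photolysis = F − (1.529 + 1.479) = 9.822 − 3.008 = 6.814 Tg/yr.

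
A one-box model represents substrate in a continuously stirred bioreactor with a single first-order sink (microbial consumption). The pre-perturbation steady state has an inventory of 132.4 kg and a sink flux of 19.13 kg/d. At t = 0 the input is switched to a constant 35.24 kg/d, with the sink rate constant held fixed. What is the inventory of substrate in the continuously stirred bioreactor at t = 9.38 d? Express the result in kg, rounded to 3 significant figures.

Residence time τ = M₀/F₀ = 6.921 d. The eventual steady state is M_∞ = M₀·(F₁/F₀) = 132.4 × 35.24/19.13 = 243.90 kg.
The anomaly ΔM(t) = M(t) − M_∞ decays as ΔM₀·e^(−t/τ) with ΔM₀ = 132.4 − 243.90 = −111.5 kg.
At t = 9.38 d, e^(−t/τ) = e^(−1.355) = 0.2579, so ΔM = −28.75 kg and M = 243.90 − 28.75 = 215.15 kg.

215 kg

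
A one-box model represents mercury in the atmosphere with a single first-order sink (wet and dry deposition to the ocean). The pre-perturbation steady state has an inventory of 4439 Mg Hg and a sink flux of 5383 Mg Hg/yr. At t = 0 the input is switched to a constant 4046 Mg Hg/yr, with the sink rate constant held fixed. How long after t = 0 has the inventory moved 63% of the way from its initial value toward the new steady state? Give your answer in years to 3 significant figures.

0.820 yr

τ = M₀/F₀ = 4439/5383 = 0.8246 yr.
The remaining gap fraction is e^(−t/τ); 63% covered ⇒ e^(−t/τ) = 0.370.
t = −τ ln(0.370) = 0.8246 × 0.9943 = 0.8199 yr.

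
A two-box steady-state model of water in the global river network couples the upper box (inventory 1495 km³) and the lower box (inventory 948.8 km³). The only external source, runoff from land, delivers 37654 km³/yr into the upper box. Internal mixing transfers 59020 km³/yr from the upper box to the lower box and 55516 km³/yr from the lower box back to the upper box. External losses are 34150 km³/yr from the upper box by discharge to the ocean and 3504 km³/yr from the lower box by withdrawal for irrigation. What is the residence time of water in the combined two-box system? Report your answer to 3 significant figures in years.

Treat the two boxes together as one reservoir: the mixing fluxes between them are internal recycling, so τ = ΣM / Σ(external losses).
M_total = 1495 + 948.8 = 2443.8 km³.
ΣF_external_out = 34150 + 3504 = 37654 km³/yr.
τ = M_total / ΣF_ext = 2443.8 / 37654 = 0.06490 yr.

0.0649 yr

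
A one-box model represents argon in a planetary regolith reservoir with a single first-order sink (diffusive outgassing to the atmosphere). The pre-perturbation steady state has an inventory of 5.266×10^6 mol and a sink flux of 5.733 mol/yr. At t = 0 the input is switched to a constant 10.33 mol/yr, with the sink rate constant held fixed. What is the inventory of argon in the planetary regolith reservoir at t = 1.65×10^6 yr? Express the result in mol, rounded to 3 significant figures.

The sink rate constant is k = F₀/M₀ = 5.733/5.266×10^6 = 1.089×10^-6 yr⁻¹.
Solving dM/dt = F₁ − kM with M(0) = M₀ gives M(t) = F₁/k + (M₀ − F₁/k)·e^(−kt).
F₁/k = 10.33/1.089×10^-6 = 9.4885×10^6 mol; kt = 1.089×10^-6 × 1.65×10^6 = 1.796, e^(−kt) = 0.1659.
M(1.65×10^6) = 9.4885×10^6 + (5.266×10^6 − 9.4885×10^6) × 0.1659 = 9.4885×10^6 − 700600 = 8.7880×10^6 mol.

8.79×10^6 mol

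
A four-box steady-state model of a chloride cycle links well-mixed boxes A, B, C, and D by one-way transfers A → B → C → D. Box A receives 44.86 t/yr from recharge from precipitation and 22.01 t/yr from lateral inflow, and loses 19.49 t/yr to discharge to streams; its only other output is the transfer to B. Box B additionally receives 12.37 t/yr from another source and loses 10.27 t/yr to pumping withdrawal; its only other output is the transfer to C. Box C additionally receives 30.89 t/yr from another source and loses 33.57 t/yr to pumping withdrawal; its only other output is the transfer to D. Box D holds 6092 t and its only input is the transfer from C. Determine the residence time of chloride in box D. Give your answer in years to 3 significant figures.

130 yr

Box A: F(A→B) = (44.86 + 22.01) − 19.49 = 47.380 t/yr.
Box B: F(B→C) = (47.380 + 12.37) − 10.27 = 49.480 t/yr.
Box C: F(C→D) = (49.480 + 30.89) − 33.57 = 46.800 t/yr.
Box D throughput = its input = 46.800 t/yr; τ = 6092 / 46.800 = 130.2 yr.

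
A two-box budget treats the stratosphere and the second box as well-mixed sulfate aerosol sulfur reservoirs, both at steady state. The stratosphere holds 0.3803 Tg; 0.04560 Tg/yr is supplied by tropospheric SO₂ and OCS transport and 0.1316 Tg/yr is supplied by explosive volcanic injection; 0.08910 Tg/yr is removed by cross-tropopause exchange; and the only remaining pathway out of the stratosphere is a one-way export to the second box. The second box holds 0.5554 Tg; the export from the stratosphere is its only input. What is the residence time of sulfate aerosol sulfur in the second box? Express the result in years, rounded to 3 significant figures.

6.30 yr

Balance the stratosphere: ΣF_in = 0.04560 + 0.1316 = 0.17720 Tg/yr.
Export to the second box = ΣF_in − (0.08910) = 0.088100 Tg/yr.
At steady state the output of the second box equals its input, 0.088100 Tg/yr.
τ = M / F = 0.5554 / 0.088100 = 6.304 yr.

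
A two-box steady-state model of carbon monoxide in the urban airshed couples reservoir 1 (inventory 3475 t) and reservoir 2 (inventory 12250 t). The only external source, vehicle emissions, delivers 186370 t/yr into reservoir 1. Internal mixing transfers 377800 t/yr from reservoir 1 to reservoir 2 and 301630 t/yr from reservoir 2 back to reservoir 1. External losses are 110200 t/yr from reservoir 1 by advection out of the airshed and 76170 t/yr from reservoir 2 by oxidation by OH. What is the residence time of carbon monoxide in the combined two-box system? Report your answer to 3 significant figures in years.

0.0844 yr

Treat the two boxes together as one reservoir: the mixing fluxes between them are internal recycling, so τ = ΣM / Σ(external losses).
M_total = 3475 + 12250 = 15725 t.
ΣF_external_out = 110200 + 76170 = 186370 t/yr.
τ = M_total / ΣF_ext = 15725 / 186370 = 0.08438 yr.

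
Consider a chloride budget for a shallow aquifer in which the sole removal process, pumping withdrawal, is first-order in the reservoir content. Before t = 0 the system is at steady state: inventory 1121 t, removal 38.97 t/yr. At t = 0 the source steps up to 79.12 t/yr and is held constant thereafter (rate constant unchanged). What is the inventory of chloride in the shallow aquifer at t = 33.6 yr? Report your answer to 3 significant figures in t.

τ = M₀/F₀ = 1121/38.97 = 28.77 yr; rate constant k = 1/τ.
New steady state M_∞ = F₁/k = F₁·τ = 79.12 × 28.77 = 2275.9 t.
M(t) = M_∞ + (M₀ − M_∞)·e^(−t/τ); t/τ = 33.6/28.77 = 1.168, so e^(−t/τ) = 0.3110.
M(t) = 2275.9 − 1155 × 0.3110 = 1916.8 t.

1920 t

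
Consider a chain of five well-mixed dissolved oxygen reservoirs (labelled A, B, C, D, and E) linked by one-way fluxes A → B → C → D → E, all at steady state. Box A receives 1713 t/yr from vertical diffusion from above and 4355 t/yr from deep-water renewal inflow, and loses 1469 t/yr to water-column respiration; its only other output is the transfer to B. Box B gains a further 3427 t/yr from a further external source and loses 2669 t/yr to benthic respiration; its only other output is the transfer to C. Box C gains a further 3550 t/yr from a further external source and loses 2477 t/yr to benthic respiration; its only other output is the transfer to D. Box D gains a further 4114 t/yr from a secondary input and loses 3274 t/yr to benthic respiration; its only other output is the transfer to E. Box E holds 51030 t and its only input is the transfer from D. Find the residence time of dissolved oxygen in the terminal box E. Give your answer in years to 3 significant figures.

7.02 yr

Box A: F(A→B) = (1713 + 4355) − 1469 = 4599.0 t/yr.
Box B: F(B→C) = (4599.0 + 3427) − 2669 = 5357.0 t/yr.
Box C: F(C→D) = (5357.0 + 3550) − 2477 = 6430.0 t/yr.
Box D: F(D→E) = (6430.0 + 4114) − 3274 = 7270.0 t/yr.
Box E throughput = its input = 7270.0 t/yr; τ = 51030 / 7270.0 = 7.019 yr.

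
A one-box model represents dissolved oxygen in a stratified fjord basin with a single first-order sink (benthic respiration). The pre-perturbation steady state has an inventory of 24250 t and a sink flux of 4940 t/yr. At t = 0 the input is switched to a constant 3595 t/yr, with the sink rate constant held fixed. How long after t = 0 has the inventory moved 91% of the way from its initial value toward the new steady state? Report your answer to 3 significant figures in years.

τ = M₀/F₀ = 24250/4940 = 4.909 yr.
The remaining gap fraction is e^(−t/τ); 91% covered ⇒ e^(−t/τ) = 0.0900.
t = −τ ln(0.0900) = 4.909 × 2.408 = 11.82 yr.

11.8 yr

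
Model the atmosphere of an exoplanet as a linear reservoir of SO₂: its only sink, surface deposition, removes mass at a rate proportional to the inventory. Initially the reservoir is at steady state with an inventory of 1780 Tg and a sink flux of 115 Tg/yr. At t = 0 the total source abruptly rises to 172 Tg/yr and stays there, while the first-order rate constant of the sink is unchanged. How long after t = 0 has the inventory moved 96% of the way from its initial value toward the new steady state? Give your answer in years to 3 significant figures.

τ = M₀/F₀ = 1780/115 = 15.48 yr.
The remaining gap fraction is e^(−t/τ); 96% covered ⇒ e^(−t/τ) = 0.0400.
t = −τ ln(0.0400) = 15.48 × 3.219 = 49.82 yr.

49.8 yr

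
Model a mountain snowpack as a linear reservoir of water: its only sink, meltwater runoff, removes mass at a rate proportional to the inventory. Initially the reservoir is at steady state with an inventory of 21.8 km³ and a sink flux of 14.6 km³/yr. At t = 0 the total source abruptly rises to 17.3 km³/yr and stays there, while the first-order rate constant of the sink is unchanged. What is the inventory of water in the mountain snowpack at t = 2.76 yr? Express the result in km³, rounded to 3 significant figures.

The sink rate constant is k = F₀/M₀ = 14.6/21.8 = 0.6697 yr⁻¹.
Solving dM/dt = F₁ − kM with M(0) = M₀ gives M(t) = F₁/k + (M₀ − F₁/k)·e^(−kt).
F₁/k = 17.3/0.6697 = 25.832 km³; kt = 0.6697 × 2.76 = 1.848, e^(−kt) = 0.1575.
M(2.76) = 25.832 + (21.8 − 25.832) × 0.1575 = 25.832 − 0.6349 = 25.197 km³.

25.2 km³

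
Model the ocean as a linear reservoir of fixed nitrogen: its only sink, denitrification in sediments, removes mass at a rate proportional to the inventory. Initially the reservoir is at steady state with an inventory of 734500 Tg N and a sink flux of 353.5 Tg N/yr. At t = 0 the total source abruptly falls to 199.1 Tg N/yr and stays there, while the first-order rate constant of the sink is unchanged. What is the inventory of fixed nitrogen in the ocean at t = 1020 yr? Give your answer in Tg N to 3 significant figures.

τ = M₀/F₀ = 734500/353.5 = 2078 yr; rate constant k = 1/τ.
New steady state M_∞ = F₁/k = F₁·τ = 199.1 × 2078 = 413690 Tg N.
M(t) = M_∞ + (M₀ − M_∞)·e^(−t/τ); t/τ = 1020/2078 = 0.4909, so e^(−t/τ) = 0.6121.
M(t) = 413690 + 320800 × 0.6121 = 610050 Tg N.

610000 Tg N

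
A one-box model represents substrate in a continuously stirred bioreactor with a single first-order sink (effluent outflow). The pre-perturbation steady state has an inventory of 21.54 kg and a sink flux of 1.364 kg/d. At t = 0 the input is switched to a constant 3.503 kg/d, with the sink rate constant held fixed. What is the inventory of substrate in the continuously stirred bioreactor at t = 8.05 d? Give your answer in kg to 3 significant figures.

35.0 kg

The sink rate constant is k = F₀/M₀ = 1.364/21.54 = 0.06332 d⁻¹.
Solving dM/dt = F₁ − kM with M(0) = M₀ gives M(t) = F₁/k + (M₀ − F₁/k)·e^(−kt).
F₁/k = 3.503/0.06332 = 55.319 kg; kt = 0.06332 × 8.05 = 0.5098, e^(−kt) = 0.6006.
M(8.05) = 55.319 + (21.54 − 55.319) × 0.6006 = 55.319 − 20.29 = 35.030 kg.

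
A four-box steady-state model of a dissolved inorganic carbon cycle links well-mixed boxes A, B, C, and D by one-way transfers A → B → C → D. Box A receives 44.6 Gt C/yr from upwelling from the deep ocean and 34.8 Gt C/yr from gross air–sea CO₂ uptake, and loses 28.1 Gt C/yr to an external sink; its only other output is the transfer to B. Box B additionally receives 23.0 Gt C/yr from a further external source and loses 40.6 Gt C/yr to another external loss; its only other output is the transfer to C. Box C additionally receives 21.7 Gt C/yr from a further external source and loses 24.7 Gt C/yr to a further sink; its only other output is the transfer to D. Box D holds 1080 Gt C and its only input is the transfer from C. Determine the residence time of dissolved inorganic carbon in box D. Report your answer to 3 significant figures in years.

35.2 yr

Box A: F(A→B) = (44.6 + 34.8) − 28.1 = 51.300 Gt C/yr.
Box B: F(B→C) = (51.300 + 23.0) − 40.6 = 33.700 Gt C/yr.
Box C: F(C→D) = (33.700 + 21.7) − 24.7 = 30.700 Gt C/yr.
Box D throughput = its input = 30.700 Gt C/yr; τ = 1080 / 30.700 = 35.18 yr.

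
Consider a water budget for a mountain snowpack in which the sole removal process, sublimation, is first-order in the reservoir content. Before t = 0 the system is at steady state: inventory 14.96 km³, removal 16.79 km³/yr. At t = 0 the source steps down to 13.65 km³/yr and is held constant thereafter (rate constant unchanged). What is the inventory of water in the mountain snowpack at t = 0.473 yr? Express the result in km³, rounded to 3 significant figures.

The sink rate constant is k = F₀/M₀ = 16.79/14.96 = 1.122 yr⁻¹.
Solving dM/dt = F₁ − kM with M(0) = M₀ gives M(t) = F₁/k + (M₀ − F₁/k)·e^(−kt).
F₁/k = 13.65/1.122 = 12.162 km³; kt = 1.122 × 0.473 = 0.5309, e^(−kt) = 0.5881.
M(0.473) = 12.162 + (14.96 − 12.162) × 0.5881 = 12.162 + 1.645 = 13.808 km³.

13.8 km³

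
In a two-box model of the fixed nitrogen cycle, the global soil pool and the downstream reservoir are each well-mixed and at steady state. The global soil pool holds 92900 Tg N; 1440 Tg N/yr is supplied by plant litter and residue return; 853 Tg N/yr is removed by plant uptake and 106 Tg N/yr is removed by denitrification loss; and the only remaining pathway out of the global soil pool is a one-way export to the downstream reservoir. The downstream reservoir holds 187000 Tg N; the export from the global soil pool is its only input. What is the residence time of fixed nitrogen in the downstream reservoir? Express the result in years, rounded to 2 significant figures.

Balance the global soil pool: ΣF_in = 1440.0 Tg N/yr.
Export to the downstream reservoir = ΣF_in − (853 + 106) = 481.00 Tg N/yr.
At steady state the output of the downstream reservoir equals its input, 481.00 Tg N/yr.
τ = M / F = 187000 / 481.00 = 388.8 yr.

390 yr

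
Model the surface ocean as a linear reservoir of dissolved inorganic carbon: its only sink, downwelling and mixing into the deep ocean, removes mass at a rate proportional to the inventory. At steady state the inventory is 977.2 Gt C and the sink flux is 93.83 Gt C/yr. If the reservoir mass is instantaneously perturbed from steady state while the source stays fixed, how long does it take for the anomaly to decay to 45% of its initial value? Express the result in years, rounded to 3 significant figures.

8.32 yr

For a linear reservoir the anomaly decays as exp(−t/τ) with τ = M/F = 977.2/93.83 = 10.41 yr.
exp(−t/τ) = 0.45 ⇒ t = −τ ln(0.45) = 10.41 × 0.7985 = 8.316 yr.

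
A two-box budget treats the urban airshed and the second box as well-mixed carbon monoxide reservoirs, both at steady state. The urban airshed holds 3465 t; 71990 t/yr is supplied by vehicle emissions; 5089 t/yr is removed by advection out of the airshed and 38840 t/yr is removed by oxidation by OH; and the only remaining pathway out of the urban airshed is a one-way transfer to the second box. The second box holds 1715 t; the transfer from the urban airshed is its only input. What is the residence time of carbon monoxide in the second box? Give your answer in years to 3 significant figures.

Balance the urban airshed: ΣF_in = 71990 t/yr.
Transfer to the second box = ΣF_in − (5089 + 38840) = 28061 t/yr.
At steady state the output of the second box equals its input, 28061 t/yr.
τ = M / F = 1715 / 28061 = 0.06112 yr.

0.0611 yr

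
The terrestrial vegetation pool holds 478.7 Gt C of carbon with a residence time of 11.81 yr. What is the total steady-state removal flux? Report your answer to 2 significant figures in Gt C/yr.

41 Gt C/yr

F = M / τ = 478.7 / 11.81 = 40.53 Gt C/yr.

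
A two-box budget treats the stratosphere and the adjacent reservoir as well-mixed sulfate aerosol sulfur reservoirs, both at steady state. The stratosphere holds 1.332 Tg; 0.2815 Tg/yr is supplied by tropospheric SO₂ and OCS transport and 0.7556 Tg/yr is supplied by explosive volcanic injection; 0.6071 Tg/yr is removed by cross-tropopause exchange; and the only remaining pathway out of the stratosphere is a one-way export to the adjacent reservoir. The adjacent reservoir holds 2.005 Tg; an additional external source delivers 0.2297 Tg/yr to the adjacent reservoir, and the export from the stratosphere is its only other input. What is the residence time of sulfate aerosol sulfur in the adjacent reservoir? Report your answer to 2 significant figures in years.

Balance the stratosphere: ΣF_in = 0.2815 + 0.7556 = 1.0371 Tg/yr.
Export to the adjacent reservoir = ΣF_in − (0.6071) = 0.43000 Tg/yr.
Total input to the adjacent reservoir = 0.43000 + 0.2297 = 0.65970 Tg/yr; at steady state this equals its total output.
τ = M / F = 2.005 / 0.65970 = 3.039 yr.

3.0 yr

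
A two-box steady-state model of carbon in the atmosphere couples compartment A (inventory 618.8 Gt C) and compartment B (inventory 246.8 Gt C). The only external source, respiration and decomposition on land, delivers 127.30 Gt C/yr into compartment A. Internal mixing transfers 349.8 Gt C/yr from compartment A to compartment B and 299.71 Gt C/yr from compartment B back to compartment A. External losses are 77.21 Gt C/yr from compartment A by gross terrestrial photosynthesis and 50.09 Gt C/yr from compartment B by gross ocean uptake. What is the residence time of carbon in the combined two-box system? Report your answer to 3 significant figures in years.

For the system as a whole, the A↔B exchange is internal and contributes nothing to the throughput; only the external sinks remove mass.
M_total = 618.8 + 246.8 = 865.60 Gt C.
ΣF_external_out = 77.21 + 50.09 = 127.30 Gt C/yr.
τ = M_total / ΣF_ext = 865.60 / 127.30 = 6.800 yr.

6.80 yr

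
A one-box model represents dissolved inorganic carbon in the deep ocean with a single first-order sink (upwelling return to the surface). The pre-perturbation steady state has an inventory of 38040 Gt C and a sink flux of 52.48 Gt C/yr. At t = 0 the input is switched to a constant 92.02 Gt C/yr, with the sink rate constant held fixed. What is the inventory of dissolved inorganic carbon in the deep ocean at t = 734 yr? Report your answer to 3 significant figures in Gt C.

τ = M₀/F₀ = 38040/52.48 = 724.8 yr; rate constant k = 1/τ.
New steady state M_∞ = F₁/k = F₁·τ = 92.02 × 724.8 = 66700 Gt C.
M(t) = M_∞ + (M₀ − M_∞)·e^(−t/τ); t/τ = 734/724.8 = 1.013, so e^(−t/τ) = 0.3633.
M(t) = 66700 − 28660 × 0.3633 = 56289 Gt C.

56300 Gt C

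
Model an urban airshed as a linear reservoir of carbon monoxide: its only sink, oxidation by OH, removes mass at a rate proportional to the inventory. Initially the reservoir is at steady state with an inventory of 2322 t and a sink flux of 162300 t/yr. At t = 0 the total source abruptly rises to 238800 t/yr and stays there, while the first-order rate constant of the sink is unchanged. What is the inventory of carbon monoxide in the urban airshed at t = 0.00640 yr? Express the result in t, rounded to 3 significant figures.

Residence time τ = M₀/F₀ = 0.01431 yr. The eventual steady state is M_∞ = M₀·(F₁/F₀) = 2322 × 238800/162300 = 3416.5 t.
The anomaly ΔM(t) = M(t) − M_∞ decays as ΔM₀·e^(−t/τ) with ΔM₀ = 2322 − 3416.5 = −1094 t.
At t = 0.00640 yr, e^(−t/τ) = e^(−0.4473) = 0.6393, so ΔM = −699.7 t and M = 3416.5 − 699.7 = 2716.7 t.

2720 t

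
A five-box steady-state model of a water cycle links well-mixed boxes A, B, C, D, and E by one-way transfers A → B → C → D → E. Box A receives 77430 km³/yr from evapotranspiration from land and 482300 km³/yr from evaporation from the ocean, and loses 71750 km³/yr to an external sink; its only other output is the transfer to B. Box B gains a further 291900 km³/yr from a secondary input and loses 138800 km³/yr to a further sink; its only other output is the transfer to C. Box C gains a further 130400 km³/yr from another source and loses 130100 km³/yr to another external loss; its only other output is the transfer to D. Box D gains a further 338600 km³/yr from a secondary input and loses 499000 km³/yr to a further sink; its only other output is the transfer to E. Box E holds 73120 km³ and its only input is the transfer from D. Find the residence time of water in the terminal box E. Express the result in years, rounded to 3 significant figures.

0.152 yr

Box A: F(A→B) = (77430 + 482300) − 71750 = 487980 km³/yr.
Box B: F(B→C) = (487980 + 291900) − 138800 = 641080 km³/yr.
Box C: F(C→D) = (641080 + 130400) − 130100 = 641380 km³/yr.
Box D: F(D→E) = (641380 + 338600) − 499000 = 480980 km³/yr.
Box E throughput = its input = 480980 km³/yr; τ = 73120 / 480980 = 0.1520 yr.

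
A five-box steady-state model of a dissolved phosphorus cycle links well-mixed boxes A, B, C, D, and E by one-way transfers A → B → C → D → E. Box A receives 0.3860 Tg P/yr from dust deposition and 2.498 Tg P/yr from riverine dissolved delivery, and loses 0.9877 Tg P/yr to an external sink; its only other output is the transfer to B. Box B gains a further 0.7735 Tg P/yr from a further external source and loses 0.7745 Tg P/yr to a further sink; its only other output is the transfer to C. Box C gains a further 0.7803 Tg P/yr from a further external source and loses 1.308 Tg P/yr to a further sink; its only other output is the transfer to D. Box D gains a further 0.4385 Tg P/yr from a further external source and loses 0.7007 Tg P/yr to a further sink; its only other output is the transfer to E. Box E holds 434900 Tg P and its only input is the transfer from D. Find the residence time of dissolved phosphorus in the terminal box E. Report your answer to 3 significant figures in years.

Box A: F(A→B) = (0.3860 + 2.498) − 0.9877 = 1.8963 Tg P/yr.
Box B: F(B→C) = (1.8963 + 0.7735) − 0.7745 = 1.8953 Tg P/yr.
Box C: F(C→D) = (1.8953 + 0.7803) − 1.308 = 1.3676 Tg P/yr.
Box D: F(D→E) = (1.3676 + 0.4385) − 0.7007 = 1.1054 Tg P/yr.
Box E throughput = its input = 1.1054 Tg P/yr; τ = 434900 / 1.1054 = 393400 yr.

393000 yr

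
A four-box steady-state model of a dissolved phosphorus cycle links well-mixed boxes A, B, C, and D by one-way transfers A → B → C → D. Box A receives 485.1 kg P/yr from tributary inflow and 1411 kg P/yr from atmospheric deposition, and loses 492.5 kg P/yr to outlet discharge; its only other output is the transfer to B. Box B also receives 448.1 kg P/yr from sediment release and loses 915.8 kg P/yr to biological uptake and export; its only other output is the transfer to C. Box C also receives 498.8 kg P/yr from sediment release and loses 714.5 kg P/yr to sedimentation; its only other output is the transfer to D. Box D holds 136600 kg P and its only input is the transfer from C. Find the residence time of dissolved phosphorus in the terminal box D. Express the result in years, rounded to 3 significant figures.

Box A: F(A→B) = (485.1 + 1411) − 492.5 = 1403.6 kg P/yr.
Box B: F(B→C) = (1403.6 + 448.1) − 915.8 = 935.90 kg P/yr.
Box C: F(C→D) = (935.90 + 498.8) − 714.5 = 720.20 kg P/yr.
Box D throughput = its input = 720.20 kg P/yr; τ = 136600 / 720.20 = 189.7 yr.

190 yr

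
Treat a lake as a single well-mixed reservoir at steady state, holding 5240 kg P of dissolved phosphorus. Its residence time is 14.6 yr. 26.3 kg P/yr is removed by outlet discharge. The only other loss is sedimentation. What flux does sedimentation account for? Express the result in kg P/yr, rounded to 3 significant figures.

Total removal F = M/τ = 5240 / 14.6 = 358.9 kg P/yr.
Sedimentation = F − (26.3) = 358.9 − 26.30 = 332.6 kg P/yr.

333 kg P/yr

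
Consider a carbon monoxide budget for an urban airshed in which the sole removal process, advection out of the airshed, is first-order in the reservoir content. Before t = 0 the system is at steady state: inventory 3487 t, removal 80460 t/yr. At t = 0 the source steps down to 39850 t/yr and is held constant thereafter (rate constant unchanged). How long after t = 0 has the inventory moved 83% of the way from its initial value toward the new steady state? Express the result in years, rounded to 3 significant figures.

τ = M₀/F₀ = 3487/80460 = 0.04334 yr.
The remaining gap fraction is e^(−t/τ); 83% covered ⇒ e^(−t/τ) = 0.170.
t = −τ ln(0.170) = 0.04334 × 1.772 = 0.07679 yr.

0.0768 yr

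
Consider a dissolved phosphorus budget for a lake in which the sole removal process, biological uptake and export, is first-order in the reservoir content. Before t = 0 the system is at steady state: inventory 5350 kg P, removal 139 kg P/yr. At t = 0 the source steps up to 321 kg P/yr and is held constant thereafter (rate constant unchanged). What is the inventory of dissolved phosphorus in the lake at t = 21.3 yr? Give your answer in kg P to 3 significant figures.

8330 kg P

The sink rate constant is k = F₀/M₀ = 139/5350 = 0.02598 yr⁻¹.
Solving dM/dt = F₁ − kM with M(0) = M₀ gives M(t) = F₁/k + (M₀ − F₁/k)·e^(−kt).
F₁/k = 321/0.02598 = 12355 kg P; kt = 0.02598 × 21.3 = 0.5534, e^(−kt) = 0.5750.
M(21.3) = 12355 + (5350 − 12355) × 0.5750 = 12355 − 4028 = 8327.2 kg P.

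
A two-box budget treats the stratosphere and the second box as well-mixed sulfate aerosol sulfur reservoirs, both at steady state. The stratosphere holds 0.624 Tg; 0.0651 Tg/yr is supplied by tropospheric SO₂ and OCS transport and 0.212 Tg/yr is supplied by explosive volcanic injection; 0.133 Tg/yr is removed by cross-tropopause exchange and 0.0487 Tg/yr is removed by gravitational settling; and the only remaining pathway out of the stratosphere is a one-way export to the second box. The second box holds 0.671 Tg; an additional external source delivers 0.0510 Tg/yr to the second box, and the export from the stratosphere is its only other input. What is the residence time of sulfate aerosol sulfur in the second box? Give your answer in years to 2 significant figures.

Balance the stratosphere: ΣF_in = 0.0651 + 0.212 = 0.27710 Tg/yr.
Export to the second box = ΣF_in − (0.133 + 0.0487) = 0.095400 Tg/yr.
Total input to the second box = 0.095400 + 0.0510 = 0.14640 Tg/yr; at steady state this equals its total output.
τ = M / F = 0.671 / 0.14640 = 4.583 yr.

4.6 yr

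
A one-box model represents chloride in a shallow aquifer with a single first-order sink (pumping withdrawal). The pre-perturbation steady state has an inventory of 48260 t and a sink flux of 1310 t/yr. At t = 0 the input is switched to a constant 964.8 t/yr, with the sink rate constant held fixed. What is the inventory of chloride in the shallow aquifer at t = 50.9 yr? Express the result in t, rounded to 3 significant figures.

The sink rate constant is k = F₀/M₀ = 1310/48260 = 0.02714 yr⁻¹.
Solving dM/dt = F₁ − kM with M(0) = M₀ gives M(t) = F₁/k + (M₀ − F₁/k)·e^(−kt).
F₁/k = 964.8/0.02714 = 35543 t; kt = 0.02714 × 50.9 = 1.382, e^(−kt) = 0.2512.
M(50.9) = 35543 + (48260 − 35543) × 0.2512 = 35543 + 3194 = 38737 t.

38700 t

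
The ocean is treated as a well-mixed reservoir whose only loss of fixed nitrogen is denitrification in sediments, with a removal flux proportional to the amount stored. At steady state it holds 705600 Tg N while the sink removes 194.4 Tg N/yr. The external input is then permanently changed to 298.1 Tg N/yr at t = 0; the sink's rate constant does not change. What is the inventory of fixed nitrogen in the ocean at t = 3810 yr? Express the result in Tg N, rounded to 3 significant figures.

950000 Tg N

Residence time τ = M₀/F₀ = 3630 yr. The eventual steady state is M_∞ = M₀·(F₁/F₀) = 705600 × 298.1/194.4 = 1.0820×10^6 Tg N.
The anomaly ΔM(t) = M(t) − M_∞ decays as ΔM₀·e^(−t/τ) with ΔM₀ = 705600 − 1.0820×10^6 = −376400 Tg N.
At t = 3810 yr, e^(−t/τ) = e^(−1.050) = 0.3500, so ΔM = −131800 Tg N and M = 1.0820×10^6 − 131800 = 950240 Tg N.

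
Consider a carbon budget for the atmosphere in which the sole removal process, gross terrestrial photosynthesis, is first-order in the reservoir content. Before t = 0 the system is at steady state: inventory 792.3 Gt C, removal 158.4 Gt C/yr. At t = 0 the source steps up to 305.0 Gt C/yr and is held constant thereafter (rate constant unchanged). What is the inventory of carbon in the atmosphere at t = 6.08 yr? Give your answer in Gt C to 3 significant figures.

1310 Gt C

τ = M₀/F₀ = 792.3/158.4 = 5.002 yr; rate constant k = 1/τ.
New steady state M_∞ = F₁/k = F₁·τ = 305.0 × 5.002 = 1525.6 Gt C.
M(t) = M_∞ + (M₀ − M_∞)·e^(−t/τ); t/τ = 6.08/5.002 = 1.216, so e^(−t/τ) = 0.2965.
M(t) = 1525.6 − 733.3 × 0.2965 = 1308.1 Gt C.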